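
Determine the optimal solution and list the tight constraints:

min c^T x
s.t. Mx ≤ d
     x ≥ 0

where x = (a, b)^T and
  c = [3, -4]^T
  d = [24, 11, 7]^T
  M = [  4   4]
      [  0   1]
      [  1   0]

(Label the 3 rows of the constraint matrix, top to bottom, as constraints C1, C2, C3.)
Optimal: a = 0, b = 6
Slack at optimum:
  C1: slack = 0 (binding)
  C2: slack = 5
  C3: slack = 7
  a ≥ 0: a = 0 (binding)
  b ≥ 0: b = 6
Binding constraints: C1, a ≥ 0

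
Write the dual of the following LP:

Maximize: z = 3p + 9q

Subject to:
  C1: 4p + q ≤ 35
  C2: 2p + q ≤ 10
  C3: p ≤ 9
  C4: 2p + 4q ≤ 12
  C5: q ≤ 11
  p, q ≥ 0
Minimize: z = 35y1 + 10y2 + 9y3 + 12y4 + 11y5

Subject to:
  C1: -4y1 - 2y2 - y3 - 2y4 ≤ -3
  C2: -y1 - y2 - 4y4 - y5 ≤ -9
  y1, y2, y3, y4, y5 ≥ 0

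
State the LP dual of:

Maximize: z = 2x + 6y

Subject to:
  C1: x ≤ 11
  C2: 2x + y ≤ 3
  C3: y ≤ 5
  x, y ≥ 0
Minimize: z = 11y1 + 3y2 + 5y3

Subject to:
  C1: -y1 - 2y2 ≤ -2
  C2: -y2 - y3 ≤ -6
  y1, y2, y3 ≥ 0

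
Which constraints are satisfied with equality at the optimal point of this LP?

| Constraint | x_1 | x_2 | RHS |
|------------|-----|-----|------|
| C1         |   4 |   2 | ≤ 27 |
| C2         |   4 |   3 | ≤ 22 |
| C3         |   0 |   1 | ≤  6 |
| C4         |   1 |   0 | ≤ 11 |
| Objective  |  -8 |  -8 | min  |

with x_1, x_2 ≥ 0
Optimal: x_1 = 1, x_2 = 6
Binding: C2, C3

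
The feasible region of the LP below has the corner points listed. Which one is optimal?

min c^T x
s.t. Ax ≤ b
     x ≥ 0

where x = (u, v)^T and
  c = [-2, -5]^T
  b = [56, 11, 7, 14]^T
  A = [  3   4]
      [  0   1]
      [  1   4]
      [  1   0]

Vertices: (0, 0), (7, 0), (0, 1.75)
Evaluating z = -2u - 5v at each vertex:
  (0, 0): z = 0
  (7, 0): z = -14
  (0, 1.75): z = -8.75

The smallest value is z = -14, attained at (7, 0).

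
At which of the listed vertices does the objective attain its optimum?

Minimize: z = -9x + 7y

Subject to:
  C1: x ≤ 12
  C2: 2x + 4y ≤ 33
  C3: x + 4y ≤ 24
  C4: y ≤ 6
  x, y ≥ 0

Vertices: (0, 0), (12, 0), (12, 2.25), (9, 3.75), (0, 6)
(12, 0) with z = -108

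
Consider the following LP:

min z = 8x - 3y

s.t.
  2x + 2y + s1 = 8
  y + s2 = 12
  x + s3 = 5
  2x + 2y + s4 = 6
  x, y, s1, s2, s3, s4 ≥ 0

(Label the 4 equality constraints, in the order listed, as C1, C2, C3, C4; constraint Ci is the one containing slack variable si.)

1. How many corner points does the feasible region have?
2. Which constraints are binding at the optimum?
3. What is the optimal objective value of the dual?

1. 3
2. C4, x ≥ 0
3. -9 (by strong duality, equal to the primal optimum)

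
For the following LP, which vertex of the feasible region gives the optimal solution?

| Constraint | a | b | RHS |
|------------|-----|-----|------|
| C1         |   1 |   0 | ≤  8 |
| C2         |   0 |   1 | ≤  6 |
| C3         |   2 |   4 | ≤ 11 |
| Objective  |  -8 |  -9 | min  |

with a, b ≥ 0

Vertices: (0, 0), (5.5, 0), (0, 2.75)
Evaluating z = -8a - 9b at each vertex:
  (0, 0): z = 0
  (5.5, 0): z = -44
  (0, 2.75): z = -24.75

The smallest value is z = -44, attained at (5.5, 0).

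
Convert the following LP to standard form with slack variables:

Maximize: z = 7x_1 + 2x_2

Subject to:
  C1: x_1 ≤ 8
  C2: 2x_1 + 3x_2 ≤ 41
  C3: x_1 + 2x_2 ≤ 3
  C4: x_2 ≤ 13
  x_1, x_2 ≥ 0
max z = 7x_1 + 2x_2

s.t.
  x_1 + s1 = 8
  2x_1 + 3x_2 + s2 = 41
  x_1 + 2x_2 + s3 = 3
  x_2 + s4 = 13
  x_1, x_2, s1, s2, s3, s4 ≥ 0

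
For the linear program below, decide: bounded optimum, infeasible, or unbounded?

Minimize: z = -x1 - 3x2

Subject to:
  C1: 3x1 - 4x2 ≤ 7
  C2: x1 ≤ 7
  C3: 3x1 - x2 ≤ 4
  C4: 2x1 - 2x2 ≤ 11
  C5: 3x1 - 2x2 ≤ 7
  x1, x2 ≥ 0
Feasible point: (0, 0) satisfies every constraint, so the LP is feasible.
Direction d = (0, 1): for each constraint row a, a·d ≤ 0 —
  (3)(0) + (-4)(1) = -4 ≤ 0
  (1)(0) + (0)(1) = 0 ≤ 0
  (3)(0) + (-1)(1) = -1 ≤ 0
  (2)(0) + (-2)(1) = -2 ≤ 0
  (3)(0) + (-2)(1) = -2 ≤ 0
and d ≥ 0, so (0, 0) + t·d stays feasible for every t ≥ 0. Along this ray z = -x1 - 3x2 changes by -3 per unit t, so z → −∞.

Unbounded: there is a feasible ray along which z → −∞.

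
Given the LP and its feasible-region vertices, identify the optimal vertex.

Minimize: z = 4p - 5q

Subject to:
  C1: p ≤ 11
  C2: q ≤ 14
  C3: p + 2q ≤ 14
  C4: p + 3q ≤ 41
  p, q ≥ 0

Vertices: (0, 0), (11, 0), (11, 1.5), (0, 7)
Evaluating z = 4p - 5q at each vertex:
  (0, 0): z = 0
  (11, 0): z = 44
  (11, 1.5): z = 36.5
  (0, 7): z = -35

The smallest value is z = -35, attained at (0, 7).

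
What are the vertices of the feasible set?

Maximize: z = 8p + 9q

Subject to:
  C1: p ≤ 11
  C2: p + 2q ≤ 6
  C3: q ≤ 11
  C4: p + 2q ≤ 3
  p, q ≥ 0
Each vertex is the intersection of two constraint boundaries that also satisfies all remaining constraints:
  p = 0 and q = 0 → (0, 0)
  p + 2q = 3 and q = 0 → (3, 0)
  p + 2q = 3 and p = 0 → (0, 1.5)

Vertices: (0, 0), (3, 0), (0, 1.5)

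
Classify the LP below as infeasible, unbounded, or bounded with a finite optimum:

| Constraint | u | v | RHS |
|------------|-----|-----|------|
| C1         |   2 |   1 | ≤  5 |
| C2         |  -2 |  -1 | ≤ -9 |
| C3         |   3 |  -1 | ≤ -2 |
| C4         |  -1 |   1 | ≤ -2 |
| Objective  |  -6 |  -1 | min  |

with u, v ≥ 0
C1 requires 2u + v ≤ 5, while C2 (-2u - v ≤ -9) is equivalent to 2u + v ≥ 9. Together they would need 9 ≤ 2u + v ≤ 5, which is impossible since 9 > 5. No point satisfies all constraints.

Infeasible — the constraint set is empty.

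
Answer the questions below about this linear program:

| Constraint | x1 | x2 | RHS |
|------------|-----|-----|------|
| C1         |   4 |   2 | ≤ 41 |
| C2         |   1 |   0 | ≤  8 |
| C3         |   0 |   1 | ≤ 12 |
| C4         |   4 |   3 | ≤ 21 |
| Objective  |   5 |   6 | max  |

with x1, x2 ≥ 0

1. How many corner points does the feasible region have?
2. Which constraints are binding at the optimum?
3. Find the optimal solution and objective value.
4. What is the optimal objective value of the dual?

1. 3
2. C4, x1 ≥ 0
3. x1 = 0, x2 = 7, z = 42
4. 42 (by strong duality, equal to the primal optimum)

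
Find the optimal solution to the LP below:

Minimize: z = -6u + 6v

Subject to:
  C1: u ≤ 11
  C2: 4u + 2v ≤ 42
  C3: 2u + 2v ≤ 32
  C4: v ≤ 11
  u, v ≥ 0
Each vertex is the intersection of two constraint boundaries that also satisfies all remaining constraints:
  u = 0 and v = 0 → (0, 0)
  4u + 2v = 42 and v = 0 → (10.5, 0)
  4u + 2v = 42 and 2u + 2v = 32 → (5, 11)
  v = 11 and u = 0 → (0, 11)

Evaluating z = -6u + 6v at each vertex:
  (0, 0): z = 0
  (10.5, 0): z = -63
  (5, 11): z = 36
  (0, 11): z = 66

The minimum is at (10.5, 0) with z = -63.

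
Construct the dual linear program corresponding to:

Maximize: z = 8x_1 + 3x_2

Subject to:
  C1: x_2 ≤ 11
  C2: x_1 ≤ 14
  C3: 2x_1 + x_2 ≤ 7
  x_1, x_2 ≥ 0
Minimize: z = 11y1 + 14y2 + 7y3

Subject to:
  C1: -y2 - 2y3 ≤ -8
  C2: -y1 - y3 ≤ -3
  y1, y2, y3 ≥ 0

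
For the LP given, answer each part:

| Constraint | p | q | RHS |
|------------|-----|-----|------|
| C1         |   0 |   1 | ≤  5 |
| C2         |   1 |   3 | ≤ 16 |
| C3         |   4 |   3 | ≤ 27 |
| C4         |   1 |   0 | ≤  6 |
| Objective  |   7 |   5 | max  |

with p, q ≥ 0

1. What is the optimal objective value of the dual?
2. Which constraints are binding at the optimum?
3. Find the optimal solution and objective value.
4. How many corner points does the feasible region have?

1. 47 (by strong duality, equal to the primal optimum)
2. C3, C4
3. p = 6, q = 1, z = 47
4. 6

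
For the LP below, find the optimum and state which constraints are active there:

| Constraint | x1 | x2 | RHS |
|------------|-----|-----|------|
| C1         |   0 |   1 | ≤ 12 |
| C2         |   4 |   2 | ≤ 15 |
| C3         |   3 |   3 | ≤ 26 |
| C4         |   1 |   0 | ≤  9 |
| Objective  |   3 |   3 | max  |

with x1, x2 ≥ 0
Optimal: x1 = 0, x2 = 7.5
Binding: C2, x1 ≥ 0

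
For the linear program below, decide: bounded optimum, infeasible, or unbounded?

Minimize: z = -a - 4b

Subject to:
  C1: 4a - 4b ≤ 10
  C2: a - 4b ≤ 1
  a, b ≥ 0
Feasible point: (0, 0) satisfies every constraint, so the LP is feasible.
Direction d = (0, 1): for each constraint row a, a·d ≤ 0 —
  (4)(0) + (-4)(1) = -4 ≤ 0
  (1)(0) + (-4)(1) = -4 ≤ 0
and d ≥ 0, so (0, 0) + t·d stays feasible for every t ≥ 0. Along this ray z = -a - 4b changes by -4 per unit t, so z → −∞.

Unbounded — the objective can decrease without bound over the feasible region.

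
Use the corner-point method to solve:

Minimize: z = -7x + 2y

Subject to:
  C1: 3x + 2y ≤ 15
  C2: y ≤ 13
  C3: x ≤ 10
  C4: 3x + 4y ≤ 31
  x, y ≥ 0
Each vertex is the intersection of two constraint boundaries that also satisfies all remaining constraints:
  x = 0 and y = 0 → (0, 0)
  3x + 2y = 15 and y = 0 → (5, 0)
  3x + 2y = 15 and x = 0 → (0, 7.5)

Evaluating z = -7x + 2y at each vertex:
  (0, 0): z = 0
  (5, 0): z = -35
  (0, 7.5): z = 15

The minimum is at (5, 0) with z = -35.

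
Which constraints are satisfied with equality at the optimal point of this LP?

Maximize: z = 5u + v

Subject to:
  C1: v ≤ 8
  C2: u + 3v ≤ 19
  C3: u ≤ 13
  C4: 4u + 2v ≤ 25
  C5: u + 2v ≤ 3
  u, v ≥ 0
Optimal: u = 3, v = 0
Binding: C5, v ≥ 0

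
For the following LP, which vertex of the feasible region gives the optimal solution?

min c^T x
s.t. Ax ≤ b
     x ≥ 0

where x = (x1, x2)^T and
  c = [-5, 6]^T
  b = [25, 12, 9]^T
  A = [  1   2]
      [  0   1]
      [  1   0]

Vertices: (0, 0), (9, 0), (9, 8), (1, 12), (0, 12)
Evaluating z = -5x1 + 6x2 at each vertex:
  (0, 0): z = 0
  (9, 0): z = -45
  (9, 8): z = 3
  (1, 12): z = 67
  (0, 12): z = 72

The smallest value is z = -45, attained at (9, 0).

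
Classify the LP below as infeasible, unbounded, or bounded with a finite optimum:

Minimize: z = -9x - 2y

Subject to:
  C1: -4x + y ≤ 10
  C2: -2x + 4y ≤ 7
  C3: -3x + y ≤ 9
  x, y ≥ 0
Feasible point: (0, 0) satisfies every constraint, so the LP is feasible.
Direction d = (1, 0): for each constraint row a, a·d ≤ 0 —
  (-4)(1) + (1)(0) = -4 ≤ 0
  (-2)(1) + (4)(0) = -2 ≤ 0
  (-3)(1) + (1)(0) = -3 ≤ 0
and d ≥ 0, so (0, 0) + t·d stays feasible for every t ≥ 0. Along this ray z = -9x - 2y changes by -9 per unit t, so z → −∞.

Unbounded — the objective can decrease without bound over the feasible region.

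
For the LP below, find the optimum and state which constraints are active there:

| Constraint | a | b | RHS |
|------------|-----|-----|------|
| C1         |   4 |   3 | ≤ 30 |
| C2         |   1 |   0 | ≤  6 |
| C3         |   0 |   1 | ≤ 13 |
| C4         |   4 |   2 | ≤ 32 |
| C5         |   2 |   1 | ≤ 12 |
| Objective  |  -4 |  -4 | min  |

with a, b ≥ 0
Optimal: a = 0, b = 10
Binding: C1, a ≥ 0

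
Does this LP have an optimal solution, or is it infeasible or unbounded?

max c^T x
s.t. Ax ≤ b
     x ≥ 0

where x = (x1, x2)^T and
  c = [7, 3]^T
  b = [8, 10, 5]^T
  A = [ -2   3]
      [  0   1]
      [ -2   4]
Feasible point: (0, 0) satisfies every constraint, so the LP is feasible.
Direction d = (1, 0): for each constraint row a, a·d ≤ 0 —
  (-2)(1) + (3)(0) = -2 ≤ 0
  (0)(1) + (1)(0) = 0 ≤ 0
  (-2)(1) + (4)(0) = -2 ≤ 0
and d ≥ 0, so (0, 0) + t·d stays feasible for every t ≥ 0. Along this ray z = 7x1 + 3x2 changes by 7 per unit t, so z → +∞.

Unbounded: there is a feasible ray along which z → +∞.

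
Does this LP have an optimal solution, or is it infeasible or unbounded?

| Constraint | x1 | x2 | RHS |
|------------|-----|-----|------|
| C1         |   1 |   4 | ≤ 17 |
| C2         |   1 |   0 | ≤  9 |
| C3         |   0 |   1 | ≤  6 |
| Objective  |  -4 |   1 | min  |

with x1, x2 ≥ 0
The point (9, 0) satisfies every constraint, so the LP is feasible; the constraints give x1 ≤ 9 and x2 ≤ 6, which with x1, x2 ≥ 0 keep the feasible region inside a bounded box. A feasible, bounded LP attains a finite optimum at a vertex.

Evaluating z = -4x1 + x2 at each vertex:
  (0, 0): z = 0
  (9, 0): z = -36
  (9, 2): z = -34
  (0, 4.25): z = 4.25

The LP has an optimal solution: (9, 0) with z = -36.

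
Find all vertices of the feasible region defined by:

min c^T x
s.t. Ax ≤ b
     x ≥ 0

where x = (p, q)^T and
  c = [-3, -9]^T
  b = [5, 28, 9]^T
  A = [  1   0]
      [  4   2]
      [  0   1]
Each vertex is the intersection of two constraint boundaries that also satisfies all remaining constraints:
  p = 0 and q = 0 → (0, 0)
  p = 5 and q = 0 → (5, 0)
  p = 5 and 4p + 2q = 28 → (5, 4)
  4p + 2q = 28 and q = 9 → (2.5, 9)
  q = 9 and p = 0 → (0, 9)

Vertices: (0, 0), (5, 0), (5, 4), (2.5, 9), (0, 9)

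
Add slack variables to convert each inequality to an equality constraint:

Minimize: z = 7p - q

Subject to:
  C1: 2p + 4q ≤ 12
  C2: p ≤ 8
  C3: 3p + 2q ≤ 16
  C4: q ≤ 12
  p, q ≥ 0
min z = 7p - q

s.t.
  2p + 4q + s1 = 12
  p + s2 = 8
  3p + 2q + s3 = 16
  q + s4 = 12
  p, q, s1, s2, s3, s4 ≥ 0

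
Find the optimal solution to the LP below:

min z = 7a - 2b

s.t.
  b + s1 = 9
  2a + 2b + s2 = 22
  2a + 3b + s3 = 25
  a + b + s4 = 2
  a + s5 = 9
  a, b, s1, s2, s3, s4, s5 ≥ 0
Each vertex is the intersection of two constraint boundaries that also satisfies all remaining constraints:
  a = 0 and b = 0 → (0, 0)
  a + b = 2 and b = 0 → (2, 0)
  a + b = 2 and a = 0 → (0, 2)

Evaluating z = 7a - 2b at each vertex:
  (0, 0): z = 0
  (2, 0): z = 14
  (0, 2): z = -4

The minimum is at (0, 2) with z = -4.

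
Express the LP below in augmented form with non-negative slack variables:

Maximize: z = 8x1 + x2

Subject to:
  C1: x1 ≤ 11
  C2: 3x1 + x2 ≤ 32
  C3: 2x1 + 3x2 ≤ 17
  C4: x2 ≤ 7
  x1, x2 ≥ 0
max z = 8x1 + x2

s.t.
  x1 + s1 = 11
  3x1 + x2 + s2 = 32
  2x1 + 3x2 + s3 = 17
  x2 + s4 = 7
  x1, x2, s1, s2, s3, s4 ≥ 0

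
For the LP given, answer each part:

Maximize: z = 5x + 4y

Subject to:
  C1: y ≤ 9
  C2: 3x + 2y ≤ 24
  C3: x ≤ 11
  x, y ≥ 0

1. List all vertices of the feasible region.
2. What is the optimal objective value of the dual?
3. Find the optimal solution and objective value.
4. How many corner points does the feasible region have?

1. (0, 0), (8, 0), (2, 9), (0, 9)
2. 46 (by strong duality, equal to the primal optimum)
3. x = 2, y = 9, z = 46
4. 4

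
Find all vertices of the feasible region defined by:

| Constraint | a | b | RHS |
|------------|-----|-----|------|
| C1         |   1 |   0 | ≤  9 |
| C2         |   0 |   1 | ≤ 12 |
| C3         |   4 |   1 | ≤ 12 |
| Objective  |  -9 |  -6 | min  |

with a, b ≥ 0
Each vertex is the intersection of two constraint boundaries that also satisfies all remaining constraints:
  a = 0 and b = 0 → (0, 0)
  4a + b = 12 and b = 0 → (3, 0)
  b = 12 and 4a + b = 12 → (0, 12)

Vertices: (0, 0), (3, 0), (0, 12)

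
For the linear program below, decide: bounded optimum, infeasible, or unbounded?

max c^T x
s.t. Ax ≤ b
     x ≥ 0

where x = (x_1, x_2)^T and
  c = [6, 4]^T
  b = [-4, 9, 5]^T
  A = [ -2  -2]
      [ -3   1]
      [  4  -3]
Feasible point: (0, 2) satisfies every constraint, so the LP is feasible.
Direction d = (1, 3): for each constraint row a, a·d ≤ 0 —
  (-2)(1) + (-2)(3) = -8 ≤ 0
  (-3)(1) + (1)(3) = 0 ≤ 0
  (4)(1) + (-3)(3) = -5 ≤ 0
and d ≥ 0, so (0, 2) + t·d stays feasible for every t ≥ 0. Along this ray z = 6x_1 + 4x_2 changes by 18 per unit t, so z → +∞.

Unbounded — the objective can increase without bound over the feasible region.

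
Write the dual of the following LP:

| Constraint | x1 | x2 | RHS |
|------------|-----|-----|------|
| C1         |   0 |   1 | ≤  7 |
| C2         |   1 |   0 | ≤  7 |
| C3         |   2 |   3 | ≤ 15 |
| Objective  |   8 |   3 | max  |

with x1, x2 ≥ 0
Minimize: z = 7y1 + 7y2 + 15y3

Subject to:
  C1: -y2 - 2y3 ≤ -8
  C2: -y1 - 3y3 ≤ -3
  y1, y2, y3 ≥ 0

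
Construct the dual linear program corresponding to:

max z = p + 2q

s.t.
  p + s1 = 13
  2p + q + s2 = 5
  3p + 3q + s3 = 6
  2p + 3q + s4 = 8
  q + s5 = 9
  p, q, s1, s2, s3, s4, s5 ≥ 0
Minimize: z = 13y1 + 5y2 + 6y3 + 8y4 + 9y5

Subject to:
  C1: -y1 - 2y2 - 3y3 - 2y4 ≤ -1
  C2: -y2 - 3y3 - 3y4 - y5 ≤ -2
  y1, y2, y3, y4, y5 ≥ 0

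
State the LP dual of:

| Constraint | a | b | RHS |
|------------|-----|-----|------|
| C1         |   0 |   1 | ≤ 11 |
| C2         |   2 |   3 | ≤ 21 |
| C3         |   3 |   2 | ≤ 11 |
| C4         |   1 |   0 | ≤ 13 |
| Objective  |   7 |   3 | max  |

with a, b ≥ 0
Minimize: z = 11y1 + 21y2 + 11y3 + 13y4

Subject to:
  C1: -2y2 - 3y3 - y4 ≤ -7
  C2: -y1 - 3y2 - 2y3 ≤ -3
  y1, y2, y3, y4 ≥ 0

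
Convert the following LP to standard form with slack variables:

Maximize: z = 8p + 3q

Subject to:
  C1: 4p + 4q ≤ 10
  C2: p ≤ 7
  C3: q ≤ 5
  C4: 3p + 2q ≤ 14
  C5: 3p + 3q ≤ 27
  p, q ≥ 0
max z = 8p + 3q

s.t.
  4p + 4q + s1 = 10
  p + s2 = 7
  q + s3 = 5
  3p + 2q + s4 = 14
  3p + 3q + s5 = 27
  p, q, s1, s2, s3, s4, s5 ≥ 0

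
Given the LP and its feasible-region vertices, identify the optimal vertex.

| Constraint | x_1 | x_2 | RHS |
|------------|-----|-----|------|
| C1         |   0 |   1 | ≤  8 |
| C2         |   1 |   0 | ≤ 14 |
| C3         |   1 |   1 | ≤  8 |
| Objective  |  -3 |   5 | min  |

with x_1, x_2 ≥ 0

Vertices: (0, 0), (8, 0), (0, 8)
(8, 0) with z = -24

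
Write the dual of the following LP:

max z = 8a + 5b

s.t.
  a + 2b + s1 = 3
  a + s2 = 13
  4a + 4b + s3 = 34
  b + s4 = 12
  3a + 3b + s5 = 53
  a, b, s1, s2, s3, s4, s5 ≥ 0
Minimize: z = 3y1 + 13y2 + 34y3 + 12y4 + 53y5

Subject to:
  C1: -y1 - y2 - 4y3 - 3y5 ≤ -8
  C2: -2y1 - 4y3 - y4 - 3y5 ≤ -5
  y1, y2, y3, y4, y5 ≥ 0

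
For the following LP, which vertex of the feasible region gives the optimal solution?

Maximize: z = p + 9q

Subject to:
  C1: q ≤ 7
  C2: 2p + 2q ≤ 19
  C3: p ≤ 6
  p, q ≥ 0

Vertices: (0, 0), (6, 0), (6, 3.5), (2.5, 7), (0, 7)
(2.5, 7) with z = 65.5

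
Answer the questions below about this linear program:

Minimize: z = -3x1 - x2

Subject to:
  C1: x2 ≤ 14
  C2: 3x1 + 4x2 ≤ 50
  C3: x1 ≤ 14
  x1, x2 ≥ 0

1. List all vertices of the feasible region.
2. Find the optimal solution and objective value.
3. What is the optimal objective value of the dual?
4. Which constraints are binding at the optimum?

1. (0, 0), (14, 0), (14, 2), (0, 12.5)
2. x1 = 14, x2 = 2, z = -44
3. -44 (by strong duality, equal to the primal optimum)
4. C2, C3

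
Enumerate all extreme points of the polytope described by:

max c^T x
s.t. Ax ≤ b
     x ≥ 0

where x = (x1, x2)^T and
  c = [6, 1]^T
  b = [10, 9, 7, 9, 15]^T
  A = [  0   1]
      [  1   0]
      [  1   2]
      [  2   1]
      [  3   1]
Each vertex is the intersection of two constraint boundaries that also satisfies all remaining constraints:
  x1 = 0 and x2 = 0 → (0, 0)
  2x1 + x2 = 9 and x2 = 0 → (4.5, 0)
  x1 + 2x2 = 7 and 2x1 + x2 = 9 → (3.667, 1.667)
  x1 + 2x2 = 7 and x1 = 0 → (0, 3.5)

Vertices: (0, 0), (4.5, 0), (3.667, 1.667), (0, 3.5)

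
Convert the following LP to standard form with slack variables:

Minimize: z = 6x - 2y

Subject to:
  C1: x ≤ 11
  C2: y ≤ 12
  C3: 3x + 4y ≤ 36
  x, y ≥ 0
min z = 6x - 2y

s.t.
  x + s1 = 11
  y + s2 = 12
  3x + 4y + s3 = 36
  x, y, s1, s2, s3 ≥ 0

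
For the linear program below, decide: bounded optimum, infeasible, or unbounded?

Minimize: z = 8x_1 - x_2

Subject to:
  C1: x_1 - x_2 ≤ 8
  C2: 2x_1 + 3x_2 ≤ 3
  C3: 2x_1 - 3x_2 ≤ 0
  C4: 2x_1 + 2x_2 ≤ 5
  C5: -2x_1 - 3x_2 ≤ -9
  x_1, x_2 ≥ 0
C2 requires 2x_1 + 3x_2 ≤ 3, while C5 (-2x_1 - 3x_2 ≤ -9) is equivalent to 2x_1 + 3x_2 ≥ 9. Together they would need 9 ≤ 2x_1 + 3x_2 ≤ 3, which is impossible since 9 > 3. No point satisfies all constraints.

The feasible region is empty; the LP is infeasible.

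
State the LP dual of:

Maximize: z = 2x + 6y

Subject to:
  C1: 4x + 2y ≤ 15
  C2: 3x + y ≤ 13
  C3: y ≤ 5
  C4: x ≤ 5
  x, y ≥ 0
Minimize: z = 15y1 + 13y2 + 5y3 + 5y4

Subject to:
  C1: -4y1 - 3y2 - y4 ≤ -2
  C2: -2y1 - y2 - y3 ≤ -6
  y1, y2, y3, y4 ≥ 0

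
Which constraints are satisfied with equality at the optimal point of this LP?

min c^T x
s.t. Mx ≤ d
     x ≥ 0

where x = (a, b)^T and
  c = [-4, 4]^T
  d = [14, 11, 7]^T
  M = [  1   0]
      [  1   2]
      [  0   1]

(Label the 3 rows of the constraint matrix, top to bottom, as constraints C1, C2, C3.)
Optimal: a = 11, b = 0
Binding: C2, b ≥ 0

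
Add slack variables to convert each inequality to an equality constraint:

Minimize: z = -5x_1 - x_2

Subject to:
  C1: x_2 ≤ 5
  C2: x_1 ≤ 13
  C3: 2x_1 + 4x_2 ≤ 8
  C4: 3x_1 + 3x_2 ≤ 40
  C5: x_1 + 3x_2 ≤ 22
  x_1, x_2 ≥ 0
min z = -5x_1 - x_2

s.t.
  x_2 + s1 = 5
  x_1 + s2 = 13
  2x_1 + 4x_2 + s3 = 8
  3x_1 + 3x_2 + s4 = 40
  x_1 + 3x_2 + s5 = 22
  x_1, x_2, s1, s2, s3, s4, s5 ≥ 0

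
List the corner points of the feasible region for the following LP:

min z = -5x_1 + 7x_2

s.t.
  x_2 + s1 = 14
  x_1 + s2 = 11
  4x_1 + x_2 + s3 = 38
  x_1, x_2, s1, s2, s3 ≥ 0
Each vertex is the intersection of two constraint boundaries that also satisfies all remaining constraints:
  x_1 = 0 and x_2 = 0 → (0, 0)
  4x_1 + x_2 = 38 and x_2 = 0 → (9.5, 0)
  x_2 = 14 and 4x_1 + x_2 = 38 → (6, 14)
  x_2 = 14 and x_1 = 0 → (0, 14)

Vertices: (0, 0), (9.5, 0), (6, 14), (0, 14)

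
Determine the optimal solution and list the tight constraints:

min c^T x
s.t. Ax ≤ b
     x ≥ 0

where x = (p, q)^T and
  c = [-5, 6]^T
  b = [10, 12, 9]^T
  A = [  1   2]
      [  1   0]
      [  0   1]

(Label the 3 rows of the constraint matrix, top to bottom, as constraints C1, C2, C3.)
Optimal: p = 10, q = 0
Slack at optimum:
  C1: slack = 0 (binding)
  C2: slack = 2
  C3: slack = 9
  p ≥ 0: p = 10
  q ≥ 0: q = 0 (binding)
Binding constraints: C1, q ≥ 0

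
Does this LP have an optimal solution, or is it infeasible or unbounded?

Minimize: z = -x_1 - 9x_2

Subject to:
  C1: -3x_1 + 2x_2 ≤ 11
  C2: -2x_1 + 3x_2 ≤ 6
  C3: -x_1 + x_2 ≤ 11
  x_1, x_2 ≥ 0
Feasible point: (0, 0) satisfies every constraint, so the LP is feasible.
Direction d = (1, 0): for each constraint row a, a·d ≤ 0 —
  (-3)(1) + (2)(0) = -3 ≤ 0
  (-2)(1) + (3)(0) = -2 ≤ 0
  (-1)(1) + (1)(0) = -1 ≤ 0
and d ≥ 0, so (0, 0) + t·d stays feasible for every t ≥ 0. Along this ray z = -x_1 - 9x_2 changes by -1 per unit t, so z → −∞.

The LP is unbounded; z can be made arbitrarily small.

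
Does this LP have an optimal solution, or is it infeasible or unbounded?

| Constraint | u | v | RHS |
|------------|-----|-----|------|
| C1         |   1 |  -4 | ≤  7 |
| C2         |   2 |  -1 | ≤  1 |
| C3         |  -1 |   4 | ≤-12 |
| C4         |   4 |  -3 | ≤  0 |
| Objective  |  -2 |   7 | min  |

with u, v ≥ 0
C1 requires u - 4v ≤ 7, while C3 (-u + 4v ≤ -12) is equivalent to u - 4v ≥ 12. Together they would need 12 ≤ u - 4v ≤ 7, which is impossible since 12 > 7. No point satisfies all constraints.

Infeasible: no point satisfies all constraints simultaneously.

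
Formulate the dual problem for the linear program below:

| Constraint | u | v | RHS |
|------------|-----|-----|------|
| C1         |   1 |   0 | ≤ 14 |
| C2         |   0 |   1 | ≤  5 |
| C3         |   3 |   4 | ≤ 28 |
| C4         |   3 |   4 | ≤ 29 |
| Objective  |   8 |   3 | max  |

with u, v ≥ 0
Minimize: z = 14y1 + 5y2 + 28y3 + 29y4

Subject to:
  C1: -y1 - 3y3 - 3y4 ≤ -8
  C2: -y2 - 4y3 - 4y4 ≤ -3
  y1, y2, y3, y4 ≥ 0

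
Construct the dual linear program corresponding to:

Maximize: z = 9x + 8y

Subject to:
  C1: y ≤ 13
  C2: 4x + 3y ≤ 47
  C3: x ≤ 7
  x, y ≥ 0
Minimize: z = 13y1 + 47y2 + 7y3

Subject to:
  C1: -4y2 - y3 ≤ -9
  C2: -y1 - 3y2 ≤ -8
  y1, y2, y3 ≥ 0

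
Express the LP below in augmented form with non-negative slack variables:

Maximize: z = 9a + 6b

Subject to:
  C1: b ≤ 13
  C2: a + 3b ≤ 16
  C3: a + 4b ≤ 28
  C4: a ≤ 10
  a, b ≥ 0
max z = 9a + 6b

s.t.
  b + s1 = 13
  a + 3b + s2 = 16
  a + 4b + s3 = 28
  a + s4 = 10
  a, b, s1, s2, s3, s4 ≥ 0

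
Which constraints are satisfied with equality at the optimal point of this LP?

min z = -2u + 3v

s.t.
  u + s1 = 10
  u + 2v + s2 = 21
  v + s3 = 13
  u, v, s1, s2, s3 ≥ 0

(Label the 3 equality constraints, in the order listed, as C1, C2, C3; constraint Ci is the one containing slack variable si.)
Optimal: u = 10, v = 0
Binding: C1, v ≥ 0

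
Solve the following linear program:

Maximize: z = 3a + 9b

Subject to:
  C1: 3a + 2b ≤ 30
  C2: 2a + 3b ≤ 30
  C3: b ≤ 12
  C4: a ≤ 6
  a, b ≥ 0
Each vertex is the intersection of two constraint boundaries that also satisfies all remaining constraints:
  a = 0 and b = 0 → (0, 0)
  a = 6 and b = 0 → (6, 0)
  3a + 2b = 30 and 2a + 3b = 30 → (6, 6)
  2a + 3b = 30 and a = 0 → (0, 10)

Evaluating z = 3a + 9b at each vertex:
  (0, 0): z = 0
  (6, 0): z = 18
  (6, 6): z = 72
  (0, 10): z = 90

The maximum is at (0, 10) with z = 90.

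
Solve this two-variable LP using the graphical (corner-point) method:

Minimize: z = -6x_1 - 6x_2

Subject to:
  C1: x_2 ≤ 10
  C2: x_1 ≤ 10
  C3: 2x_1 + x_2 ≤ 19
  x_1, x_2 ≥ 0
Each vertex is the intersection of two constraint boundaries that also satisfies all remaining constraints:
  x_1 = 0 and x_2 = 0 → (0, 0)
  2x_1 + x_2 = 19 and x_2 = 0 → (9.5, 0)
  x_2 = 10 and 2x_1 + x_2 = 19 → (4.5, 10)
  x_2 = 10 and x_1 = 0 → (0, 10)

Evaluating z = -6x_1 - 6x_2 at each vertex:
  (0, 0): z = 0
  (9.5, 0): z = -57
  (4.5, 10): z = -87
  (0, 10): z = -60

The minimum is at (4.5, 10) with z = -87.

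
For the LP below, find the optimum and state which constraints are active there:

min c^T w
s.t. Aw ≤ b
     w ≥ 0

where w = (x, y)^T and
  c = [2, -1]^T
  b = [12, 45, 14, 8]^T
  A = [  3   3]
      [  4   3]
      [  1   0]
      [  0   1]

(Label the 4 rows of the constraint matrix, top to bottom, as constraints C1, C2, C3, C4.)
Optimal: x = 0, y = 4
Binding: C1, x ≥ 0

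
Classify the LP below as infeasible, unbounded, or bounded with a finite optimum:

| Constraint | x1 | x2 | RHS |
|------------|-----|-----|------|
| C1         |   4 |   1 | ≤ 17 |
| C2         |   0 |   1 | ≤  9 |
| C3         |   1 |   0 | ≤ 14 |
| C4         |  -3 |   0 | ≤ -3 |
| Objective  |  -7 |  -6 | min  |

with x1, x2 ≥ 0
The point (2, 9) satisfies every constraint, so the LP is feasible; the constraints give x1 ≤ 14 and x2 ≤ 9, which with x1, x2 ≥ 0 keep the feasible region inside a bounded box. A feasible, bounded LP attains a finite optimum at a vertex.

Evaluating z = -7x1 - 6x2 at each vertex:
  (1, 0): z = -7
  (4.25, 0): z = -29.75
  (2, 9): z = -68
  (1, 9): z = -61

Feasible with finite optimum z* = -68 at (2, 9).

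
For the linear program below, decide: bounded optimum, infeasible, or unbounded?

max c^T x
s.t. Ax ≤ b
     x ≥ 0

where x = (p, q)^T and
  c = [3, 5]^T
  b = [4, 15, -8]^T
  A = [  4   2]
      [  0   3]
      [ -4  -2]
One constraint requires 4p + 2q ≤ 4, while the constraint -4p - 2q ≤ -8 is equivalent to 4p + 2q ≥ 8. Together they would need 8 ≤ 4p + 2q ≤ 4, which is impossible since 8 > 4. No point satisfies all constraints.

Infeasible — the constraint set is empty.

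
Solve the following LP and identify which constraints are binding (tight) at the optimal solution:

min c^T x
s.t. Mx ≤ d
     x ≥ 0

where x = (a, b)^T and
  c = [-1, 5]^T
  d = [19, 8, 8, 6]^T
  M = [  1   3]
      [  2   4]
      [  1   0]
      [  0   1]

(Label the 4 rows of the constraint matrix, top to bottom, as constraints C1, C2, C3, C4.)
Optimal: a = 4, b = 0
Slack at optimum:
  C1: slack = 15
  C2: slack = 0 (binding)
  C3: slack = 4
  C4: slack = 6
  a ≥ 0: a = 4
  b ≥ 0: b = 0 (binding)
Binding constraints: C2, b ≥ 0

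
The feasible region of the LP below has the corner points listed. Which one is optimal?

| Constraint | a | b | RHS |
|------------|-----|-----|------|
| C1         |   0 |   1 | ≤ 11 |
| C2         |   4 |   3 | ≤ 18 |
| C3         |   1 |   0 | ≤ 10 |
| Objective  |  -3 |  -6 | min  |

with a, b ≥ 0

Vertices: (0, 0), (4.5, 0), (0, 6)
(0, 6) with z = -36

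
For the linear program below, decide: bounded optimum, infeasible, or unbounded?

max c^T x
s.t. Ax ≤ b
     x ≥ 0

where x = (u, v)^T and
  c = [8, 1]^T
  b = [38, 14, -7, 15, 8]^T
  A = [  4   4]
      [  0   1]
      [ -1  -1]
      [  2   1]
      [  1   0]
The point (7.5, 0) satisfies every constraint, so the LP is feasible; the constraints give u ≤ 8 and v ≤ 14, which with u, v ≥ 0 keep the feasible region inside a bounded box. A feasible, bounded LP attains a finite optimum at a vertex.

Evaluating z = 8u + v at each vertex:
  (7, 0): z = 56
  (7.5, 0): z = 60
  (5.5, 4): z = 48
  (0, 9.5): z = 9.5
  (0, 7): z = 7

Bounded optimum: z* = 60 at (7.5, 0).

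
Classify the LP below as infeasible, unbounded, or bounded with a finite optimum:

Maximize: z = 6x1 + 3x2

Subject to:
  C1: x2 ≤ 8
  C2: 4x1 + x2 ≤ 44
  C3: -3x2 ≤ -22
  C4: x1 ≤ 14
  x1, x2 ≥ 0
The point (9, 8) satisfies every constraint, so the LP is feasible; the constraints give x1 ≤ 14 and x2 ≤ 8, which with x1, x2 ≥ 0 keep the feasible region inside a bounded box. A feasible, bounded LP attains a finite optimum at a vertex.

The LP has an optimal solution: (9, 8) with z = 78.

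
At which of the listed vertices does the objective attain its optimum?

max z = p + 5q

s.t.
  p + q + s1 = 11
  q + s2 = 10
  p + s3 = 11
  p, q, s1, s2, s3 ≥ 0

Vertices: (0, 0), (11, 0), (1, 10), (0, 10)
Evaluating z = p + 5q at each vertex:
  (0, 0): z = 0
  (11, 0): z = 11
  (1, 10): z = 51
  (0, 10): z = 50

The largest value is z = 51, attained at (1, 10).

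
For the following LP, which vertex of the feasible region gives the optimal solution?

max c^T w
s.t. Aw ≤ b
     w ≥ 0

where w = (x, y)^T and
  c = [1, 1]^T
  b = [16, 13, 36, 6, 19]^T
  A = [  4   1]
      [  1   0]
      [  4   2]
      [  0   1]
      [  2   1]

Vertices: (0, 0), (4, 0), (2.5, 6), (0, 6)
(2.5, 6) with z = 8.5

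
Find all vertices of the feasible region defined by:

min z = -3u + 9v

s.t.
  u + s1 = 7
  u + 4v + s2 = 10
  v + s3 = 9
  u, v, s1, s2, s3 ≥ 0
Each vertex is the intersection of two constraint boundaries that also satisfies all remaining constraints:
  u = 0 and v = 0 → (0, 0)
  u = 7 and v = 0 → (7, 0)
  u = 7 and u + 4v = 10 → (7, 0.75)
  u + 4v = 10 and u = 0 → (0, 2.5)

Vertices: (0, 0), (7, 0), (7, 0.75), (0, 2.5)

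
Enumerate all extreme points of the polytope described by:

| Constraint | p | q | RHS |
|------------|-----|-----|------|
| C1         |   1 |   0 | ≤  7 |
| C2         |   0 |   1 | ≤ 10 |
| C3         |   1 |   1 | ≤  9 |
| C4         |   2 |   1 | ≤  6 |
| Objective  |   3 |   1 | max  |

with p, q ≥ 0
Each vertex is the intersection of two constraint boundaries that also satisfies all remaining constraints:
  p = 0 and q = 0 → (0, 0)
  2p + q = 6 and q = 0 → (3, 0)
  2p + q = 6 and p = 0 → (0, 6)

Vertices: (0, 0), (3, 0), (0, 6)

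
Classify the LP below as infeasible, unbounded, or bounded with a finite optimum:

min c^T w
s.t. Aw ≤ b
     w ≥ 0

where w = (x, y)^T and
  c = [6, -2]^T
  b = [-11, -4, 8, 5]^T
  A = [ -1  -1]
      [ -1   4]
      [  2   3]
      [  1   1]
One constraint requires x + y ≤ 5, while the constraint -x - y ≤ -11 is equivalent to x + y ≥ 11. Together they would need 11 ≤ x + y ≤ 5, which is impossible since 11 > 5. No point satisfies all constraints.

Infeasible: no point satisfies all constraints simultaneously.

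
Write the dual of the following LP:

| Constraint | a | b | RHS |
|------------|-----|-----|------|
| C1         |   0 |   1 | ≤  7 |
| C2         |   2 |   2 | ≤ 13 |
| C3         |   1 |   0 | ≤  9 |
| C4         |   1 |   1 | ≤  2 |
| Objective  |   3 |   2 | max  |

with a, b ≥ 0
Minimize: z = 7y1 + 13y2 + 9y3 + 2y4

Subject to:
  C1: -2y2 - y3 - y4 ≤ -3
  C2: -y1 - 2y2 - y4 ≤ -2
  y1, y2, y3, y4 ≥ 0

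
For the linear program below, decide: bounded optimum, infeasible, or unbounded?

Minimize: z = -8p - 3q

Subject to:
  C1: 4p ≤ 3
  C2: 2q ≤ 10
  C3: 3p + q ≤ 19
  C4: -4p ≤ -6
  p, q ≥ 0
C1 requires 4p ≤ 3, while C4 (-4p ≤ -6) is equivalent to 4p ≥ 6. Together they would need 6 ≤ 4p ≤ 3, which is impossible since 6 > 3. No point satisfies all constraints.

Infeasible — the constraint set is empty.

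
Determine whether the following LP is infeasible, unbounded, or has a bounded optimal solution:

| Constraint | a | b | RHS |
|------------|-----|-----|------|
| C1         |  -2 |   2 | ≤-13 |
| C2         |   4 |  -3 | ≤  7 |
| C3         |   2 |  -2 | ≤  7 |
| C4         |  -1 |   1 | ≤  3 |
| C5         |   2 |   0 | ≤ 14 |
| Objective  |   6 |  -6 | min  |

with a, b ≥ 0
C3 requires 2a - 2b ≤ 7, while C1 (-2a + 2b ≤ -13) is equivalent to 2a - 2b ≥ 13. Together they would need 13 ≤ 2a - 2b ≤ 7, which is impossible since 13 > 7. No point satisfies all constraints.

Infeasible: no point satisfies all constraints simultaneously.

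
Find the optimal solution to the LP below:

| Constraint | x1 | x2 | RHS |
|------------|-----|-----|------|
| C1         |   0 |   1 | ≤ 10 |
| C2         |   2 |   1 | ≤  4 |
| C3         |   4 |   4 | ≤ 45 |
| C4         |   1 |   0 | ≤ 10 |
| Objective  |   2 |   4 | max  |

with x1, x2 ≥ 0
Each vertex is the intersection of two constraint boundaries that also satisfies all remaining constraints:
  x1 = 0 and x2 = 0 → (0, 0)
  2x1 + x2 = 4 and x2 = 0 → (2, 0)
  2x1 + x2 = 4 and x1 = 0 → (0, 4)

Evaluating z = 2x1 + 4x2 at each vertex:
  (0, 0): z = 0
  (2, 0): z = 4
  (0, 4): z = 16

The maximum is at (0, 4) with z = 16.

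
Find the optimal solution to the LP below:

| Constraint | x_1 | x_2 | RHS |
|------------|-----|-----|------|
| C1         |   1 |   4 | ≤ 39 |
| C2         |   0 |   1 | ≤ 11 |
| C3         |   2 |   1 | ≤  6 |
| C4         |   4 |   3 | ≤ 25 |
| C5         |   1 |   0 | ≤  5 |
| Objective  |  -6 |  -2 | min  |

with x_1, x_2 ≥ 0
Each vertex is the intersection of two constraint boundaries that also satisfies all remaining constraints:
  x_1 = 0 and x_2 = 0 → (0, 0)
  2x_1 + x_2 = 6 and x_2 = 0 → (3, 0)
  2x_1 + x_2 = 6 and x_1 = 0 → (0, 6)

Evaluating z = -6x_1 - 2x_2 at each vertex:
  (0, 0): z = 0
  (3, 0): z = -18
  (0, 6): z = -12

The minimum is at (3, 0) with z = -18.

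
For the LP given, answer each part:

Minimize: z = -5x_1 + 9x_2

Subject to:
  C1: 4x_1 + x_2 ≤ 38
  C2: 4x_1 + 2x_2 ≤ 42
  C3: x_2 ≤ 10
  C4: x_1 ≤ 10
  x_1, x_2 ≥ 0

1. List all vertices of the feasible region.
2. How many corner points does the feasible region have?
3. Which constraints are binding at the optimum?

1. (0, 0), (9.5, 0), (8.5, 4), (5.5, 10), (0, 10)
2. 5
3. C1, x_2 ≥ 0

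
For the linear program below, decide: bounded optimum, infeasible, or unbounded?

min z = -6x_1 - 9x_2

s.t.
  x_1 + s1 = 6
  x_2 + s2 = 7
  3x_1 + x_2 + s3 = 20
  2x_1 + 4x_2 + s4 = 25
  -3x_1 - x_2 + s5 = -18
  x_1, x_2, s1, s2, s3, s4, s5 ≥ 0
The point (5.5, 3.5) satisfies every constraint, so the LP is feasible; the constraints give x_1 ≤ 6 and x_2 ≤ 7, which with x_1, x_2 ≥ 0 keep the feasible region inside a bounded box. A feasible, bounded LP attains a finite optimum at a vertex.

Evaluating z = -6x_1 - 9x_2 at each vertex:
  (6, 0): z = -36
  (6, 2): z = -54
  (5.5, 3.5): z = -64.5
  (4.7, 3.9): z = -63.3

Feasible with finite optimum z* = -64.5 at (5.5, 3.5).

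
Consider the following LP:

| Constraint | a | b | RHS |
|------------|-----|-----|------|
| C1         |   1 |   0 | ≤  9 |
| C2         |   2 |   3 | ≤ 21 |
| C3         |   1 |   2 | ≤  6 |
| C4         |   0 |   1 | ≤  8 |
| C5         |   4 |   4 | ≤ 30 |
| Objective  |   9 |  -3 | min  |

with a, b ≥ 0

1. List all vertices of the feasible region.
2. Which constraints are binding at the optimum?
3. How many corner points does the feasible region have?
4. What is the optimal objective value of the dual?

1. (0, 0), (6, 0), (0, 3)
2. C3, a ≥ 0
3. 3
4. -9 (by strong duality, equal to the primal optimum)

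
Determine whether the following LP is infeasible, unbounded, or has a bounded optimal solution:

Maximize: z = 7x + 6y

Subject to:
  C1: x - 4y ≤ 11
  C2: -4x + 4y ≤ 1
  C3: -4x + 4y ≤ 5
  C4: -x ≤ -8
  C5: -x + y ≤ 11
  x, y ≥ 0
Feasible point: (8, 0) satisfies every constraint, so the LP is feasible.
Direction d = (1, 1): for each constraint row a, a·d ≤ 0 —
  (1)(1) + (-4)(1) = -3 ≤ 0
  (-4)(1) + (4)(1) = 0 ≤ 0
  (-4)(1) + (4)(1) = 0 ≤ 0
  (-1)(1) + (0)(1) = -1 ≤ 0
  (-1)(1) + (1)(1) = 0 ≤ 0
and d ≥ 0, so (8, 0) + t·d stays feasible for every t ≥ 0. Along this ray z = 7x + 6y changes by 13 per unit t, so z → +∞.

The LP is unbounded; z can be made arbitrarily large.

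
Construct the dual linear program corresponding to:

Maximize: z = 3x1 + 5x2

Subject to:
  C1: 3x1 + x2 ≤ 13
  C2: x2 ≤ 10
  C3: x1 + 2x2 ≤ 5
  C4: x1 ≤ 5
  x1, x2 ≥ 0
Minimize: z = 13y1 + 10y2 + 5y3 + 5y4

Subject to:
  C1: -3y1 - y3 - y4 ≤ -3
  C2: -y1 - y2 - 2y3 ≤ -5
  y1, y2, y3, y4 ≥ 0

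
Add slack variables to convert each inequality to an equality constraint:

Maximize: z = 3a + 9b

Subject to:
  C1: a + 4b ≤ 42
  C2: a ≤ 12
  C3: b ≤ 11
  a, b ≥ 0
max z = 3a + 9b

s.t.
  a + 4b + s1 = 42
  a + s2 = 12
  b + s3 = 11
  a, b, s1, s2, s3 ≥ 0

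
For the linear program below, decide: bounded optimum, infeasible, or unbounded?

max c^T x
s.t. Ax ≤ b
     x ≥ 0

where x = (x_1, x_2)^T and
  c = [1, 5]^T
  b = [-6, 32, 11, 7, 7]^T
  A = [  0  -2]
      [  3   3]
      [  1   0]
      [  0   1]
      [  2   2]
The point (0, 3.5) satisfies every constraint, so the LP is feasible; the constraints give x_1 ≤ 11 and x_2 ≤ 7, which with x_1, x_2 ≥ 0 keep the feasible region inside a bounded box. A feasible, bounded LP attains a finite optimum at a vertex.

Bounded optimum: z* = 17.5 at (0, 3.5).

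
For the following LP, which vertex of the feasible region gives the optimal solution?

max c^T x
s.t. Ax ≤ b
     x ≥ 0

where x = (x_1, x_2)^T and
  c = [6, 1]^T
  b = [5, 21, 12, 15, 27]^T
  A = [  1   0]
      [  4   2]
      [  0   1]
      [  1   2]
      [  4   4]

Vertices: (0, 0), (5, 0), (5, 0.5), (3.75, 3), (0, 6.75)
Evaluating z = 6x_1 + x_2 at each vertex:
  (0, 0): z = 0
  (5, 0): z = 30
  (5, 0.5): z = 30.5
  (3.75, 3): z = 25.5
  (0, 6.75): z = 6.75

The largest value is z = 30.5, attained at (5, 0.5).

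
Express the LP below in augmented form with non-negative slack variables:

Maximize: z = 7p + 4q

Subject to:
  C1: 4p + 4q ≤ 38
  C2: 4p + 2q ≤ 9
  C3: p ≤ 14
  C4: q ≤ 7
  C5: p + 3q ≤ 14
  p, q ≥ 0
max z = 7p + 4q

s.t.
  4p + 4q + s1 = 38
  4p + 2q + s2 = 9
  p + s3 = 14
  q + s4 = 7
  p + 3q + s5 = 14
  p, q, s1, s2, s3, s4, s5 ≥ 0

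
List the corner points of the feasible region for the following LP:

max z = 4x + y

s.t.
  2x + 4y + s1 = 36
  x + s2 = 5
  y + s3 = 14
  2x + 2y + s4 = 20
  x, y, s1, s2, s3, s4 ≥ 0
Each vertex is the intersection of two constraint boundaries that also satisfies all remaining constraints:
  x = 0 and y = 0 → (0, 0)
  x = 5 and y = 0 → (5, 0)
  x = 5 and 2x + 2y = 20 → (5, 5)
  2x + 4y = 36 and 2x + 2y = 20 → (2, 8)
  2x + 4y = 36 and x = 0 → (0, 9)

Vertices: (0, 0), (5, 0), (5, 5), (2, 8), (0, 9)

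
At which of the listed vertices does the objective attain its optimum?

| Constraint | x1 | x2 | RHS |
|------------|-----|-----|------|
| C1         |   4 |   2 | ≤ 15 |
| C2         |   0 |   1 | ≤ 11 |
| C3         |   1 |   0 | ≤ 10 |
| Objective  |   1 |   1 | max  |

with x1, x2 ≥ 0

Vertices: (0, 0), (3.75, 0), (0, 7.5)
(0, 7.5) with z = 7.5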